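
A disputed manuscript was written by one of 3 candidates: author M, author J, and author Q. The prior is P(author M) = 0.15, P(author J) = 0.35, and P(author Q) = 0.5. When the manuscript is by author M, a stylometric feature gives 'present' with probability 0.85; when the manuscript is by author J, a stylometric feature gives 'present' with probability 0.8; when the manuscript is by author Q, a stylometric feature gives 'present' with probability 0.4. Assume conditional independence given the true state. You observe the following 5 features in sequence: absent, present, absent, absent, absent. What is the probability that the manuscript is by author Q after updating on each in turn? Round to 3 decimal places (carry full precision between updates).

Each posterior becomes the prior for the next update.
After 'absent': normaliser = 0.15·0.1500 + 0.2·0.3500 + 0.6·0.5000; P(author M) ≈ 0.0573, P(author J) ≈ 0.1783, P(author Q) ≈ 0.7643
After 'present': normaliser = 0.85·0.0573 + 0.8·0.1783 + 0.4·0.7643; P(author M) ≈ 0.0980, P(author J) ≈ 0.2870, P(author Q) ≈ 0.6150
After 'absent': normaliser = 0.15·0.0980 + 0.2·0.2870 + 0.6·0.6150; P(author M) ≈ 0.0333, P(author J) ≈ 0.1301, P(author Q) ≈ 0.8365
After 'absent': normaliser = 0.15·0.0333 + 0.2·0.1301 + 0.6·0.8365; P(author M) ≈ 0.0094, P(author J) ≈ 0.0488, P(author Q) ≈ 0.9418
After 'absent': normaliser = 0.15·0.0094 + 0.2·0.0488 + 0.6·0.9418; P(author M) ≈ 0.0024, P(author J) ≈ 0.0169, P(author Q) ≈ 0.9806

0.981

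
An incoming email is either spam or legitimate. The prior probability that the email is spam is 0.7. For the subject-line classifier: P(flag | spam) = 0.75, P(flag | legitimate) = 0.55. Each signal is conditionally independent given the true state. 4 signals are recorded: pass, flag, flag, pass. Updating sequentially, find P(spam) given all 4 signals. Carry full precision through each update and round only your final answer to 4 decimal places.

After 'pass': P(spam) = 0.25·0.7000 / (0.25·0.7000 + 0.45·0.3000) ≈ 0.5645
After 'flag': P(spam) = 0.75·0.5645 / (0.75·0.5645 + 0.55·0.4355) ≈ 0.6387
After 'flag': P(spam) = 0.75·0.6387 / (0.75·0.6387 + 0.55·0.3613) ≈ 0.7068
After 'pass': P(spam) = 0.25·0.7068 / (0.25·0.7068 + 0.45·0.2932) ≈ 0.5725

0.5725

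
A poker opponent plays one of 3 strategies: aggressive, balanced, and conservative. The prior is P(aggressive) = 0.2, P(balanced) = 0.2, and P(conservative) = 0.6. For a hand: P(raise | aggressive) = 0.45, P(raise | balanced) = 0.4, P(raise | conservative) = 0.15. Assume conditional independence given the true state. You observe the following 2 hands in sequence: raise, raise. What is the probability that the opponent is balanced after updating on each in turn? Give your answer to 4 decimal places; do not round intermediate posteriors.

After 'raise': normaliser = 0.45·0.2000 + 0.4·0.2000 + 0.15·0.6000; P(aggressive) ≈ 0.3462, P(balanced) ≈ 0.3077, P(conservative) ≈ 0.3462
After 'raise': normaliser = 0.45·0.3462 + 0.4·0.3077 + 0.15·0.3462; P(aggressive) ≈ 0.4709, P(balanced) ≈ 0.3721, P(conservative) ≈ 0.1570

0.3721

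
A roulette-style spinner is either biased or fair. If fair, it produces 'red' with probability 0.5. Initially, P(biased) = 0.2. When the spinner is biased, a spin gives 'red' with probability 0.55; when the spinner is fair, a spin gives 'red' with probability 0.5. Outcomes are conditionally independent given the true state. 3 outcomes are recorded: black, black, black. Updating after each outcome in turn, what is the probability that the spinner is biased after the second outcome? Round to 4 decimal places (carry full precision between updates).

0.1684

Apply Bayes' rule sequentially, carrying P(biased) forward.
After 'black': P(biased) = 0.45·0.2000 / (0.45·0.2000 + 0.5·0.8000) ≈ 0.1837
After 'black': P(biased) = 0.45·0.1837 / (0.45·0.1837 + 0.5·0.8163) ≈ 0.1684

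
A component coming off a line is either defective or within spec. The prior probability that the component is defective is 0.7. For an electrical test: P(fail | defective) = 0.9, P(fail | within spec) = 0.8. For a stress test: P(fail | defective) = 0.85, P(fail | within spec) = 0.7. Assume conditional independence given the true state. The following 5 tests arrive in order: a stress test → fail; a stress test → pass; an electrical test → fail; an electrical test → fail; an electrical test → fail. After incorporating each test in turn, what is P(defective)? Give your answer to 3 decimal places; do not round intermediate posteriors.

After a stress test='fail': P(defective) = 0.85·0.7000 / (0.85·0.7000 + 0.7·0.3000) ≈ 0.7391
After a stress test='pass': P(defective) = 0.15·0.7391 / (0.15·0.7391 + 0.3·0.2609) ≈ 0.5862
After an electrical test='fail': P(defective) = 0.9·0.5862 / (0.9·0.5862 + 0.8·0.4138) ≈ 0.6145
After an electrical test='fail': P(defective) = 0.9·0.6145 / (0.9·0.6145 + 0.8·0.3855) ≈ 0.6420
After an electrical test='fail': P(defective) = 0.9·0.6420 / (0.9·0.6420 + 0.8·0.3580) ≈ 0.6686

0.669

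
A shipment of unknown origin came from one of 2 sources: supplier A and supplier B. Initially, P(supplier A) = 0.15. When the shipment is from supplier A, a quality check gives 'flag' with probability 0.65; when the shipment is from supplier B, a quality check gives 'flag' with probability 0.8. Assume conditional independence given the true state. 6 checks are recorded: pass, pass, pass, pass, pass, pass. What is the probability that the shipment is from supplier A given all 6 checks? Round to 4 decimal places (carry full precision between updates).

After 'pass': P(supplier A) = 0.35·0.1500 / (0.35·0.1500 + 0.2·0.8500) ≈ 0.2360
After 'pass': P(supplier A) = 0.35·0.2360 / (0.35·0.2360 + 0.2·0.7640) ≈ 0.3508
After 'pass': P(supplier A) = 0.35·0.3508 / (0.35·0.3508 + 0.2·0.6492) ≈ 0.4861
After 'pass': P(supplier A) = 0.35·0.4861 / (0.35·0.4861 + 0.2·0.5139) ≈ 0.6234
After 'pass': P(supplier A) = 0.35·0.6234 / (0.35·0.6234 + 0.2·0.3766) ≈ 0.7434
After 'pass': P(supplier A) = 0.35·0.7434 / (0.35·0.7434 + 0.2·0.2566) ≈ 0.8352

0.8352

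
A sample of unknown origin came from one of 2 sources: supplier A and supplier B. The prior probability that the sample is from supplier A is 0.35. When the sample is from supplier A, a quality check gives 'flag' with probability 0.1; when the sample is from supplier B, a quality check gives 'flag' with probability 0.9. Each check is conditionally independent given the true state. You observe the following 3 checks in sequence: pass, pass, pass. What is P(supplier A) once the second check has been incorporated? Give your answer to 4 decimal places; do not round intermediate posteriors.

0.9776

After 'pass': P(supplier A) = 0.9·0.3500 / (0.9·0.3500 + 0.1·0.6500) ≈ 0.8289
After 'pass': P(supplier A) = 0.9·0.8289 / (0.9·0.8289 + 0.1·0.1711) ≈ 0.9776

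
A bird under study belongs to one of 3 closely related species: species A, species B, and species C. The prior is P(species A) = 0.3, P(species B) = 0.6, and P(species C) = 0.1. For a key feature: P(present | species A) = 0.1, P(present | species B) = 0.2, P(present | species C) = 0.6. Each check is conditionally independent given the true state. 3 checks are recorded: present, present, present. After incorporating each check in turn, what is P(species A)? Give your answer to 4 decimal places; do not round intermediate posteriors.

0.0112

After 'present': normaliser = 0.1·0.3000 + 0.2·0.6000 + 0.6·0.1000; P(species A) ≈ 0.1429, P(species B) ≈ 0.5714, P(species C) ≈ 0.2857
After 'present': normaliser = 0.1·0.1429 + 0.2·0.5714 + 0.6·0.2857; P(species A) ≈ 0.0476, P(species B) ≈ 0.3810, P(species C) ≈ 0.5714
After 'present': normaliser = 0.1·0.0476 + 0.2·0.3810 + 0.6·0.5714; P(species A) ≈ 0.0112, P(species B) ≈ 0.1798, P(species C) ≈ 0.8090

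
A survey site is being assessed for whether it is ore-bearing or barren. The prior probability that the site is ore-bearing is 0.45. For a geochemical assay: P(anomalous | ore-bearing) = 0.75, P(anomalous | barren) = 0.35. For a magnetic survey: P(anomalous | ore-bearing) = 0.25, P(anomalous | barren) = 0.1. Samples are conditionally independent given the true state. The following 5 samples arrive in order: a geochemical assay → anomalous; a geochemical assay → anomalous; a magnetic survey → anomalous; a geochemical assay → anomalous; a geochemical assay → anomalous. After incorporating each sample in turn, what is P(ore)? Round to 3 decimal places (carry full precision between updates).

0.977

Each posterior becomes the prior for the next update.
After a geochemical assay='anomalous': P(ore) = 0.75·0.4500 / (0.75·0.4500 + 0.35·0.5500) ≈ 0.6368
After a geochemical assay='anomalous': P(ore) = 0.75·0.6368 / (0.75·0.6368 + 0.35·0.3632) ≈ 0.7898
After a magnetic survey='anomalous': P(ore) = 0.25·0.7898 / (0.25·0.7898 + 0.1·0.2102) ≈ 0.9038
After a geochemical assay='anomalous': P(ore) = 0.75·0.9038 / (0.75·0.9038 + 0.35·0.0962) ≈ 0.9527
After a geochemical assay='anomalous': P(ore) = 0.75·0.9527 / (0.75·0.9527 + 0.35·0.0473) ≈ 0.9773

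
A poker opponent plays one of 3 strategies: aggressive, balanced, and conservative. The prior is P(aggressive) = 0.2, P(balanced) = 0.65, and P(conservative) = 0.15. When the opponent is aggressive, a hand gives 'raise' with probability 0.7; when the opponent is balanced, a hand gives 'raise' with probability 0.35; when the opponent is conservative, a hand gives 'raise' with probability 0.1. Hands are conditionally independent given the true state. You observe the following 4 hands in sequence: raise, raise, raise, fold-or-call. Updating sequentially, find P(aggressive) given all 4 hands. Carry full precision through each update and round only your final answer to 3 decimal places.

0.530

After 'raise': normaliser = 0.7·0.2000 + 0.35·0.6500 + 0.1·0.1500; P(aggressive) ≈ 0.3660, P(balanced) ≈ 0.5948, P(conservative) ≈ 0.0392
After 'raise': normaliser = 0.7·0.3660 + 0.35·0.5948 + 0.1·0.0392; P(aggressive) ≈ 0.5471, P(balanced) ≈ 0.4445, P(conservative) ≈ 0.0084
After 'raise': normaliser = 0.7·0.5471 + 0.35·0.4445 + 0.1·0.0084; P(aggressive) ≈ 0.7100, P(balanced) ≈ 0.2884, P(conservative) ≈ 0.0016
After 'fold-or-call': normaliser = 0.3·0.7100 + 0.65·0.2884 + 0.9·0.0016; P(aggressive) ≈ 0.5300, P(balanced) ≈ 0.4665, P(conservative) ≈ 0.0035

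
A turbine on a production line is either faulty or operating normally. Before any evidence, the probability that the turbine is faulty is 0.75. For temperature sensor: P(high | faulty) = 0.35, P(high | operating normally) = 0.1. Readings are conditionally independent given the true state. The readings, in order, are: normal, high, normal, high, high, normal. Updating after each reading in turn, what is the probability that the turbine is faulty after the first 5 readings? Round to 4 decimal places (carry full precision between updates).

After 'normal': P(faulty) = 0.65·0.7500 / (0.65·0.7500 + 0.9·0.2500) ≈ 0.6842
After 'high': P(faulty) = 0.35·0.6842 / (0.35·0.6842 + 0.1·0.3158) ≈ 0.8835
After 'normal': P(faulty) = 0.65·0.8835 / (0.65·0.8835 + 0.9·0.1165) ≈ 0.8456
After 'high': P(faulty) = 0.35·0.8456 / (0.35·0.8456 + 0.1·0.1544) ≈ 0.9504
After 'high': P(faulty) = 0.35·0.9504 / (0.35·0.9504 + 0.1·0.0496) ≈ 0.9853

0.9853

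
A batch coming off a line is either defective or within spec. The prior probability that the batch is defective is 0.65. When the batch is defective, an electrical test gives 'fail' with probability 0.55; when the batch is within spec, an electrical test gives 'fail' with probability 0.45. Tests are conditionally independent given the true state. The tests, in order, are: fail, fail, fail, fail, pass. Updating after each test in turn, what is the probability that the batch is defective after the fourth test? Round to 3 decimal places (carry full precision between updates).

After 'fail': P(defective) = 0.55·0.6500 / (0.55·0.6500 + 0.45·0.3500) ≈ 0.6942
After 'fail': P(defective) = 0.55·0.6942 / (0.55·0.6942 + 0.45·0.3058) ≈ 0.7350
After 'fail': P(defective) = 0.55·0.7350 / (0.55·0.7350 + 0.45·0.2650) ≈ 0.7722
After 'fail': P(defective) = 0.55·0.7722 / (0.55·0.7722 + 0.45·0.2278) ≈ 0.8056

0.806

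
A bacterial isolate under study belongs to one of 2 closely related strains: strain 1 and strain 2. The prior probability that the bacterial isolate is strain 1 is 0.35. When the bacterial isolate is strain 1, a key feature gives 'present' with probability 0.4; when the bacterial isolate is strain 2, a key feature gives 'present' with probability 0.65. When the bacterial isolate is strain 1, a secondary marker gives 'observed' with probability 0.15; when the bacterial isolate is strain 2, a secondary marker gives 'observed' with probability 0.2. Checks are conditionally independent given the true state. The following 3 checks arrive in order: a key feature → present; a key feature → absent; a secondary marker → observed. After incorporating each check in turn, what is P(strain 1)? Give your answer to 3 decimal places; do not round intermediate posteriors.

0.299

After a key feature='present': P(strain 1) = 0.4·0.3500 / (0.4·0.3500 + 0.65·0.6500) ≈ 0.2489
After a key feature='absent': P(strain 1) = 0.6·0.2489 / (0.6·0.2489 + 0.35·0.7511) ≈ 0.3623
After a secondary marker='observed': P(strain 1) = 0.15·0.3623 / (0.15·0.3623 + 0.2·0.6377) ≈ 0.2988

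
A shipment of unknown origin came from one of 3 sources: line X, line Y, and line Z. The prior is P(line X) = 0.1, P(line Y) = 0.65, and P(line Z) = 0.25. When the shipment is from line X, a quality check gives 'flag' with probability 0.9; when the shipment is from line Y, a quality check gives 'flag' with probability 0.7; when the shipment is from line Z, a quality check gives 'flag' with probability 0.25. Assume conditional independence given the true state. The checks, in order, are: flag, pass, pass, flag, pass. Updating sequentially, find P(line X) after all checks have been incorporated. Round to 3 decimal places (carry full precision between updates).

Each posterior becomes the prior for the next update.
After 'flag': normaliser = 0.9·0.1000 + 0.7·0.6500 + 0.25·0.2500; P(line X) ≈ 0.1481, P(line Y) ≈ 0.7490, P(line Z) ≈ 0.1029
After 'pass': normaliser = 0.1·0.1481 + 0.3·0.7490 + 0.75·0.1029; P(line X) ≈ 0.0468, P(line Y) ≈ 0.7096, P(line Z) ≈ 0.2437
After 'pass': normaliser = 0.1·0.0468 + 0.3·0.7096 + 0.75·0.2437; P(line X) ≈ 0.0117, P(line Y) ≈ 0.5318, P(line Z) ≈ 0.4565
After 'flag': normaliser = 0.9·0.0117 + 0.7·0.5318 + 0.25·0.4565; P(line X) ≈ 0.0212, P(line Y) ≈ 0.7491, P(line Z) ≈ 0.2297
After 'pass': normaliser = 0.1·0.0212 + 0.3·0.7491 + 0.75·0.2297; P(line X) ≈ 0.0053, P(line Y) ≈ 0.5631, P(line Z) ≈ 0.4316

0.005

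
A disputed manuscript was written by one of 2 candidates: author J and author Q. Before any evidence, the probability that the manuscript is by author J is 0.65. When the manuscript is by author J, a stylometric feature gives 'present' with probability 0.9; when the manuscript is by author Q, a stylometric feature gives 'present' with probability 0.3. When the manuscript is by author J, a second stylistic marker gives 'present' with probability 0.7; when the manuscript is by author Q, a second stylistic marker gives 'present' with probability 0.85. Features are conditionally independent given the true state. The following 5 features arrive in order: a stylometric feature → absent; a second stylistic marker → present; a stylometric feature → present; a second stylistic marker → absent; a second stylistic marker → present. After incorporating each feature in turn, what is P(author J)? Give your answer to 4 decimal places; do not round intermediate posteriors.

0.5191

After a stylometric feature='absent': P(author J) = 0.1·0.6500 / (0.1·0.6500 + 0.7·0.3500) ≈ 0.2097
After a second stylistic marker='present': P(author J) = 0.7·0.2097 / (0.7·0.2097 + 0.85·0.7903) ≈ 0.1793
After a stylometric feature='present': P(author J) = 0.9·0.1793 / (0.9·0.1793 + 0.3·0.8207) ≈ 0.3959
After a second stylistic marker='absent': P(author J) = 0.3·0.3959 / (0.3·0.3959 + 0.15·0.6041) ≈ 0.5673
After a second stylistic marker='present': P(author J) = 0.7·0.5673 / (0.7·0.5673 + 0.85·0.4327) ≈ 0.5191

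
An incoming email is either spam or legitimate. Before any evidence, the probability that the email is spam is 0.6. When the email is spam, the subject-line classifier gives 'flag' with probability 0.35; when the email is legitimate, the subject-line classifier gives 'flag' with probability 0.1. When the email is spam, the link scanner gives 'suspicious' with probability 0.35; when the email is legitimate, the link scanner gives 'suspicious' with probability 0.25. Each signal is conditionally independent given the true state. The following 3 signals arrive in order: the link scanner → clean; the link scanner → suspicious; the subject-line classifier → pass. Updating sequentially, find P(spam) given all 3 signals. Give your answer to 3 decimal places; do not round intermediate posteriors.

After the link scanner='clean': P(spam) = 0.65·0.6000 / (0.65·0.6000 + 0.75·0.4000) ≈ 0.5652
After the link scanner='suspicious': P(spam) = 0.35·0.5652 / (0.35·0.5652 + 0.25·0.4348) ≈ 0.6454
After the subject-line classifier='pass': P(spam) = 0.65·0.6454 / (0.65·0.6454 + 0.9·0.3546) ≈ 0.5679

0.568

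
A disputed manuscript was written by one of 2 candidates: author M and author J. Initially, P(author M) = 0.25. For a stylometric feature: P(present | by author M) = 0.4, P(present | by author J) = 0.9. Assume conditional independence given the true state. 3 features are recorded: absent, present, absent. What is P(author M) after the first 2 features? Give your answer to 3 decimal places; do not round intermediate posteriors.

After 'absent': P(author M) = 0.6·0.2500 / (0.6·0.2500 + 0.1·0.7500) ≈ 0.6667
After 'present': P(author M) = 0.4·0.6667 / (0.4·0.6667 + 0.9·0.3333) ≈ 0.4706

0.471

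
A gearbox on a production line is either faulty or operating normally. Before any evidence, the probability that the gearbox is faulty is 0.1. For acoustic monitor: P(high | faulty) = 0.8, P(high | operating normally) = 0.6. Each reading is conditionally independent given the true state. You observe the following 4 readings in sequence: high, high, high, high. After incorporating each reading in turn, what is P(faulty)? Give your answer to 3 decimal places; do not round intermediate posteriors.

0.260

After 'high': P(faulty) = 0.8·0.1000 / (0.8·0.1000 + 0.6·0.9000) ≈ 0.1290
After 'high': P(faulty) = 0.8·0.1290 / (0.8·0.1290 + 0.6·0.8710) ≈ 0.1649
After 'high': P(faulty) = 0.8·0.1649 / (0.8·0.1649 + 0.6·0.8351) ≈ 0.2085
After 'high': P(faulty) = 0.8·0.2085 / (0.8·0.2085 + 0.6·0.7915) ≈ 0.2599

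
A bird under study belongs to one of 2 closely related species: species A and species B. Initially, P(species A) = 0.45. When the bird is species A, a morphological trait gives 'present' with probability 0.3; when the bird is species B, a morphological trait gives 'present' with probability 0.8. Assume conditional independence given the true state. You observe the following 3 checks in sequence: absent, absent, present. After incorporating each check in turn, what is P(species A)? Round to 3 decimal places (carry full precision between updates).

0.790

Each posterior becomes the prior for the next update.
After 'absent': P(species A) = 0.7·0.4500 / (0.7·0.4500 + 0.2·0.5500) ≈ 0.7412
After 'absent': P(species A) = 0.7·0.7412 / (0.7·0.7412 + 0.2·0.2588) ≈ 0.9093
After 'present': P(species A) = 0.3·0.9093 / (0.3·0.9093 + 0.8·0.0907) ≈ 0.7899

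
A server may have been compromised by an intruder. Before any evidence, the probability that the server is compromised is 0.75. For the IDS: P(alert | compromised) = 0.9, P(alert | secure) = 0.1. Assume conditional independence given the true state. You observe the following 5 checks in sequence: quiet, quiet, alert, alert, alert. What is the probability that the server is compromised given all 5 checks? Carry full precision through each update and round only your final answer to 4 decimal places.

After 'quiet': P(compromised) = 0.1·0.7500 / (0.1·0.7500 + 0.9·0.2500) ≈ 0.2500
After 'quiet': P(compromised) = 0.1·0.2500 / (0.1·0.2500 + 0.9·0.7500) ≈ 0.0357
After 'alert': P(compromised) = 0.9·0.0357 / (0.9·0.0357 + 0.1·0.9643) ≈ 0.2500
After 'alert': P(compromised) = 0.9·0.2500 / (0.9·0.2500 + 0.1·0.7500) ≈ 0.7500
After 'alert': P(compromised) = 0.9·0.7500 / (0.9·0.7500 + 0.1·0.2500) ≈ 0.9643

0.9643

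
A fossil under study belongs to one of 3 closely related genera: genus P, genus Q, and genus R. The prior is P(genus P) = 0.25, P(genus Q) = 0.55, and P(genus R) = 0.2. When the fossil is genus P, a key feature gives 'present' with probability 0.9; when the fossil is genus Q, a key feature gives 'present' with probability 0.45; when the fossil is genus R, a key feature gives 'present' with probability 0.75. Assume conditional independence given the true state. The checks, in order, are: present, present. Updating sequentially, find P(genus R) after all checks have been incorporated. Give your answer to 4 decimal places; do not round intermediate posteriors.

After 'present': normaliser = 0.9·0.2500 + 0.45·0.5500 + 0.75·0.2000; P(genus P) ≈ 0.3614, P(genus Q) ≈ 0.3976, P(genus R) ≈ 0.2410
After 'present': normaliser = 0.9·0.3614 + 0.45·0.3976 + 0.75·0.2410; P(genus P) ≈ 0.4749, P(genus Q) ≈ 0.2612, P(genus R) ≈ 0.2639

0.2639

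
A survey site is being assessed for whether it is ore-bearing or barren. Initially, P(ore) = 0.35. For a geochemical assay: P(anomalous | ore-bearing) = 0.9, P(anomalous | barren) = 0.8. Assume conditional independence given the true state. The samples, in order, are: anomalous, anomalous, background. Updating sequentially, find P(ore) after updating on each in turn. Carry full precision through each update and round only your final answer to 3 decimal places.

Each posterior becomes the prior for the next update.
After 'anomalous': P(ore) = 0.9·0.3500 / (0.9·0.3500 + 0.8·0.6500) ≈ 0.3772
After 'anomalous': P(ore) = 0.9·0.3772 / (0.9·0.3772 + 0.8·0.6228) ≈ 0.4053
After 'background': P(ore) = 0.1·0.4053 / (0.1·0.4053 + 0.2·0.5947) ≈ 0.2541

0.254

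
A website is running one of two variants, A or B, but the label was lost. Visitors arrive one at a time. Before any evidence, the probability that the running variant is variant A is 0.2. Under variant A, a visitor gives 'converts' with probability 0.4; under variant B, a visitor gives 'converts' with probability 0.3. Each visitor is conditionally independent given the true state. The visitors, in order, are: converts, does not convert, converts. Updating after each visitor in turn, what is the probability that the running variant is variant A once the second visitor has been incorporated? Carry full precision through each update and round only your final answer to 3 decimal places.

0.222

After 'converts': P(A) = 0.4·0.2000 / (0.4·0.2000 + 0.3·0.8000) ≈ 0.2500
After 'does not convert': P(A) = 0.6·0.2500 / (0.6·0.2500 + 0.7·0.7500) ≈ 0.2222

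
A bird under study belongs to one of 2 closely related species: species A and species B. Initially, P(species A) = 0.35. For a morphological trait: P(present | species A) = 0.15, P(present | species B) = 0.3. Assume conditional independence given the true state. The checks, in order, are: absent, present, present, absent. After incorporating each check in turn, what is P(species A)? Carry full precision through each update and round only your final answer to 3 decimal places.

0.166

Each posterior becomes the prior for the next update.
After 'absent': P(species A) = 0.85·0.3500 / (0.85·0.3500 + 0.7·0.6500) ≈ 0.3953
After 'present': P(species A) = 0.15·0.3953 / (0.15·0.3953 + 0.3·0.6047) ≈ 0.2464
After 'present': P(species A) = 0.15·0.2464 / (0.15·0.2464 + 0.3·0.7536) ≈ 0.1405
After 'absent': P(species A) = 0.85·0.1405 / (0.85·0.1405 + 0.7·0.8595) ≈ 0.1656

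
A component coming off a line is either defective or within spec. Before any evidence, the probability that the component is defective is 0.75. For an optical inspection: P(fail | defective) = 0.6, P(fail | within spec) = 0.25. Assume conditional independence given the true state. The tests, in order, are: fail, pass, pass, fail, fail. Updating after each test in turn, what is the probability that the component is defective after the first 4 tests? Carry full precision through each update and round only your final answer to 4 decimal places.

0.8309

After 'fail': P(defective) = 0.6·0.7500 / (0.6·0.7500 + 0.25·0.2500) ≈ 0.8780
After 'pass': P(defective) = 0.4·0.8780 / (0.4·0.8780 + 0.75·0.1220) ≈ 0.7934
After 'pass': P(defective) = 0.4·0.7934 / (0.4·0.7934 + 0.75·0.2066) ≈ 0.6719
After 'fail': P(defective) = 0.6·0.6719 / (0.6·0.6719 + 0.25·0.3281) ≈ 0.8309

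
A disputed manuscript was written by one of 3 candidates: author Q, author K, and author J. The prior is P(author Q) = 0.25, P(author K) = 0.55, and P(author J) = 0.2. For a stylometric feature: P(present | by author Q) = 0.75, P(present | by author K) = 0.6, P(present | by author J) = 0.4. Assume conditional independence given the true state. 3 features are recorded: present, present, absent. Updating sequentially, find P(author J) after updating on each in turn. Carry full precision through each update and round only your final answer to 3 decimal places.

0.144

Each posterior becomes the prior for the next update.
After 'present': normaliser = 0.75·0.2500 + 0.6·0.5500 + 0.4·0.2000; P(author Q) ≈ 0.3138, P(author K) ≈ 0.5523, P(author J) ≈ 0.1339
After 'present': normaliser = 0.75·0.3138 + 0.6·0.5523 + 0.4·0.1339; P(author Q) ≈ 0.3794, P(author K) ≈ 0.5342, P(author J) ≈ 0.0863
After 'absent': normaliser = 0.25·0.3794 + 0.4·0.5342 + 0.6·0.0863; P(author Q) ≈ 0.2632, P(author K) ≈ 0.5930, P(author J) ≈ 0.1438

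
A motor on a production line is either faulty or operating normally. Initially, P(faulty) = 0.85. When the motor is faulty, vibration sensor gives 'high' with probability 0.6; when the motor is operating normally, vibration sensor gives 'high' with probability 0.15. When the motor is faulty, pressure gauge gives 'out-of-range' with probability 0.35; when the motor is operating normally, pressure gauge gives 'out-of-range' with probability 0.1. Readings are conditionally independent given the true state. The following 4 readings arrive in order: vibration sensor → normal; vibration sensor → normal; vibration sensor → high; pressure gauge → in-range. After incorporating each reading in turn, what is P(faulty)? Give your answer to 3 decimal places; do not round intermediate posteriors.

0.784

After vibration sensor='normal': P(faulty) = 0.4·0.8500 / (0.4·0.8500 + 0.85·0.1500) ≈ 0.7273
After vibration sensor='normal': P(faulty) = 0.4·0.7273 / (0.4·0.7273 + 0.85·0.2727) ≈ 0.5565
After vibration sensor='high': P(faulty) = 0.6·0.5565 / (0.6·0.5565 + 0.15·0.4435) ≈ 0.8339
After pressure gauge='in-range': P(faulty) = 0.65·0.8339 / (0.65·0.8339 + 0.9·0.1661) ≈ 0.7838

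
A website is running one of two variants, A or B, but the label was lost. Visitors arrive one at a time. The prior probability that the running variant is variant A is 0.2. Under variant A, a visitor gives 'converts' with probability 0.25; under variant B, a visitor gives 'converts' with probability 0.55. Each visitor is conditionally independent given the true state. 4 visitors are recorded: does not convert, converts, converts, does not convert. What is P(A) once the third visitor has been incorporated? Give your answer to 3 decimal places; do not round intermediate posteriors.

After 'does not convert': P(A) = 0.75·0.2000 / (0.75·0.2000 + 0.45·0.8000) ≈ 0.2941
After 'converts': P(A) = 0.25·0.2941 / (0.25·0.2941 + 0.55·0.7059) ≈ 0.1592
After 'converts': P(A) = 0.25·0.1592 / (0.25·0.1592 + 0.55·0.8408) ≈ 0.0793

0.079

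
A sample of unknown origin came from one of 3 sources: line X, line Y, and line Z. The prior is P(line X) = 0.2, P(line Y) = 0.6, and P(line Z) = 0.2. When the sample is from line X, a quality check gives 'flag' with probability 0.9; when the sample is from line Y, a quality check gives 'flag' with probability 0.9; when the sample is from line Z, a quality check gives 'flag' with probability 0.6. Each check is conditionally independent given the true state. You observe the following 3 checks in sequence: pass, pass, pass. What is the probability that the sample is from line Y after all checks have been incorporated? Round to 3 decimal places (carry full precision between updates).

After 'pass': normaliser = 0.1·0.2000 + 0.1·0.6000 + 0.4·0.2000; P(line X) ≈ 0.1250, P(line Y) ≈ 0.3750, P(line Z) ≈ 0.5000
After 'pass': normaliser = 0.1·0.1250 + 0.1·0.3750 + 0.4·0.5000; P(line X) ≈ 0.0500, P(line Y) ≈ 0.1500, P(line Z) ≈ 0.8000
After 'pass': normaliser = 0.1·0.0500 + 0.1·0.1500 + 0.4·0.8000; P(line X) ≈ 0.0147, P(line Y) ≈ 0.0441, P(line Z) ≈ 0.9412

0.044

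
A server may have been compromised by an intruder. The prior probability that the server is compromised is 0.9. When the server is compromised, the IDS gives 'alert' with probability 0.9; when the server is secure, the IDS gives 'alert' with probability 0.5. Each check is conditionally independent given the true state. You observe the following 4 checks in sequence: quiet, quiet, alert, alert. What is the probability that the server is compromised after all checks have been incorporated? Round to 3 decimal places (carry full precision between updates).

0.538

After 'quiet': P(compromised) = 0.1·0.9000 / (0.1·0.9000 + 0.5·0.1000) ≈ 0.6429
After 'quiet': P(compromised) = 0.1·0.6429 / (0.1·0.6429 + 0.5·0.3571) ≈ 0.2647
After 'alert': P(compromised) = 0.9·0.2647 / (0.9·0.2647 + 0.5·0.7353) ≈ 0.3932
After 'alert': P(compromised) = 0.9·0.3932 / (0.9·0.3932 + 0.5·0.6068) ≈ 0.5384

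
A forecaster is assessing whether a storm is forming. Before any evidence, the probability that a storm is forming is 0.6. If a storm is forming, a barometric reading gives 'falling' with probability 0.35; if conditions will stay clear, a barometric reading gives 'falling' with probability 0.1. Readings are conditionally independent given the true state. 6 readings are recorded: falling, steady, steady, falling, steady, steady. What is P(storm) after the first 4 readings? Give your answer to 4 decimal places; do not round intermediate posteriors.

0.9055

After 'falling': P(storm) = 0.35·0.6000 / (0.35·0.6000 + 0.1·0.4000) ≈ 0.8400
After 'steady': P(storm) = 0.65·0.8400 / (0.65·0.8400 + 0.9·0.1600) ≈ 0.7913
After 'steady': P(storm) = 0.65·0.7913 / (0.65·0.7913 + 0.9·0.2087) ≈ 0.7325
After 'falling': P(storm) = 0.35·0.7325 / (0.35·0.7325 + 0.1·0.2675) ≈ 0.9055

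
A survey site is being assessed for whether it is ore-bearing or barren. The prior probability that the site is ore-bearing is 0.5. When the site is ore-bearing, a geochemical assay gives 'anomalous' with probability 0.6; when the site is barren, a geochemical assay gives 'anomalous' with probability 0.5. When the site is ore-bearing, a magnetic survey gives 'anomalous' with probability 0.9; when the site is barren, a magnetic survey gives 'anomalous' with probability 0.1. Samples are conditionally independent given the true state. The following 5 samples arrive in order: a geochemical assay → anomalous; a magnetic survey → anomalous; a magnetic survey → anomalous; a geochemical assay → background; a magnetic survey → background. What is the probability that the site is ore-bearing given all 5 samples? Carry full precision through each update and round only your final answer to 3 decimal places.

After a geochemical assay='anomalous': P(ore) = 0.6·0.5000 / (0.6·0.5000 + 0.5·0.5000) ≈ 0.5455
After a magnetic survey='anomalous': P(ore) = 0.9·0.5455 / (0.9·0.5455 + 0.1·0.4545) ≈ 0.9153
After a magnetic survey='anomalous': P(ore) = 0.9·0.9153 / (0.9·0.9153 + 0.1·0.0847) ≈ 0.9898
After a geochemical assay='background': P(ore) = 0.4·0.9898 / (0.4·0.9898 + 0.5·0.0102) ≈ 0.9873
After a magnetic survey='background': P(ore) = 0.1·0.9873 / (0.1·0.9873 + 0.9·0.0127) ≈ 0.8963

0.896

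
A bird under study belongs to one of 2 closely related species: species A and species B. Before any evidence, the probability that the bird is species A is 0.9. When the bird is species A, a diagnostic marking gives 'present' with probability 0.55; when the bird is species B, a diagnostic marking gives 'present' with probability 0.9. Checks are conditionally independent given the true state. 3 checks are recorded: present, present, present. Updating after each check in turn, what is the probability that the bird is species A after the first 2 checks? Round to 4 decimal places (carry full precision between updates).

After 'present': P(species A) = 0.55·0.9000 / (0.55·0.9000 + 0.9·0.1000) ≈ 0.8462
After 'present': P(species A) = 0.55·0.8462 / (0.55·0.8462 + 0.9·0.1538) ≈ 0.7707

0.7707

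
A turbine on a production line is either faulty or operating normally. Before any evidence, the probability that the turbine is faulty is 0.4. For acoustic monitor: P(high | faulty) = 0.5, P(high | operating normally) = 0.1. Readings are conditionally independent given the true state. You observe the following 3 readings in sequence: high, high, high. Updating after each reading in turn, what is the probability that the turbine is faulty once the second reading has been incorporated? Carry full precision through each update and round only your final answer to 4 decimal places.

Apply Bayes' rule sequentially, carrying P(faulty) forward.
After 'high': P(faulty) = 0.5·0.4000 / (0.5·0.4000 + 0.1·0.6000) ≈ 0.7692
After 'high': P(faulty) = 0.5·0.7692 / (0.5·0.7692 + 0.1·0.2308) ≈ 0.9434

0.9434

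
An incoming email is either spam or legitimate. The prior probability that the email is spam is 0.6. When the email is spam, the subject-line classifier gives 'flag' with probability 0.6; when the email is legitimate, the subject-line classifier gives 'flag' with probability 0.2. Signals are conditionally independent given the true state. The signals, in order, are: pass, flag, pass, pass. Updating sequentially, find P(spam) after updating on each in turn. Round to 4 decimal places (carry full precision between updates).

0.3600

Apply Bayes' rule sequentially, carrying P(spam) forward.
After 'pass': P(spam) = 0.4·0.6000 / (0.4·0.6000 + 0.8·0.4000) ≈ 0.4286
After 'flag': P(spam) = 0.6·0.4286 / (0.6·0.4286 + 0.2·0.5714) ≈ 0.6923
After 'pass': P(spam) = 0.4·0.6923 / (0.4·0.6923 + 0.8·0.3077) ≈ 0.5294
After 'pass': P(spam) = 0.4·0.5294 / (0.4·0.5294 + 0.8·0.4706) ≈ 0.3600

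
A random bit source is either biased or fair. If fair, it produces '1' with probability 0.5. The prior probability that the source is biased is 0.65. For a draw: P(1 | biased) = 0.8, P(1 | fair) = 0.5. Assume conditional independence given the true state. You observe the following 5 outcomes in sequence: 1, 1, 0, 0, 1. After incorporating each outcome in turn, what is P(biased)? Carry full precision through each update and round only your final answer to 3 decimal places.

After '1': P(biased) = 0.8·0.6500 / (0.8·0.6500 + 0.5·0.3500) ≈ 0.7482
After '1': P(biased) = 0.8·0.7482 / (0.8·0.7482 + 0.5·0.2518) ≈ 0.8262
After '0': P(biased) = 0.2·0.8262 / (0.2·0.8262 + 0.5·0.1738) ≈ 0.6554
After '0': P(biased) = 0.2·0.6554 / (0.2·0.6554 + 0.5·0.3446) ≈ 0.4320
After '1': P(biased) = 0.8·0.4320 / (0.8·0.4320 + 0.5·0.5680) ≈ 0.5490

0.549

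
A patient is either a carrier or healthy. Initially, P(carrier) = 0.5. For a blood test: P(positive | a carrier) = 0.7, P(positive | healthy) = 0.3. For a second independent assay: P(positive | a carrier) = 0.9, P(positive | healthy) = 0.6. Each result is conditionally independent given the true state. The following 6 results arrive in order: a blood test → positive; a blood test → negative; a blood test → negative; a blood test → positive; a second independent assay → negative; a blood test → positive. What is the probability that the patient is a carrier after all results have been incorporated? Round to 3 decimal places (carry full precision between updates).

After a blood test='positive': P(carrier) = 0.7·0.5000 / (0.7·0.5000 + 0.3·0.5000) ≈ 0.7000
After a blood test='negative': P(carrier) = 0.3·0.7000 / (0.3·0.7000 + 0.7·0.3000) ≈ 0.5000
After a blood test='negative': P(carrier) = 0.3·0.5000 / (0.3·0.5000 + 0.7·0.5000) ≈ 0.3000
After a blood test='positive': P(carrier) = 0.7·0.3000 / (0.7·0.3000 + 0.3·0.7000) ≈ 0.5000
After a second independent assay='negative': P(carrier) = 0.1·0.5000 / (0.1·0.5000 + 0.4·0.5000) ≈ 0.2000
After a blood test='positive': P(carrier) = 0.7·0.2000 / (0.7·0.2000 + 0.3·0.8000) ≈ 0.3684

0.368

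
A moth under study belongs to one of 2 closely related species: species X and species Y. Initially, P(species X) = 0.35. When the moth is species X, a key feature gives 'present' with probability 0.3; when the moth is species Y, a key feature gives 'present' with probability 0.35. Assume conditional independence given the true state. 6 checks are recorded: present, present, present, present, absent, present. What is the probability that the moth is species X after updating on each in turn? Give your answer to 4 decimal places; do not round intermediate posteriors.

0.2115

Apply Bayes' rule sequentially, carrying P(species X) forward.
After 'present': P(species X) = 0.3·0.3500 / (0.3·0.3500 + 0.35·0.6500) ≈ 0.3158
After 'present': P(species X) = 0.3·0.3158 / (0.3·0.3158 + 0.35·0.6842) ≈ 0.2835
After 'present': P(species X) = 0.3·0.2835 / (0.3·0.2835 + 0.35·0.7165) ≈ 0.2532
After 'present': P(species X) = 0.3·0.2532 / (0.3·0.2532 + 0.35·0.7468) ≈ 0.2252
After 'absent': P(species X) = 0.7·0.2252 / (0.7·0.2252 + 0.65·0.7748) ≈ 0.2384
After 'present': P(species X) = 0.3·0.2384 / (0.3·0.2384 + 0.35·0.7616) ≈ 0.2115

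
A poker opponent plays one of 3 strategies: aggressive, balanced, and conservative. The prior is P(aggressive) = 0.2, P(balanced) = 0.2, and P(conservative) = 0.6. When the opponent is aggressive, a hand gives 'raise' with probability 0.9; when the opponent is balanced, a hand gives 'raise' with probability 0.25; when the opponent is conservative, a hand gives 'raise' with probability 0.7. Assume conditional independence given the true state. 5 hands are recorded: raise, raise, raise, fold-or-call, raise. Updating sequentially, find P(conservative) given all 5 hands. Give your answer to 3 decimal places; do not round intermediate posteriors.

After 'raise': normaliser = 0.9·0.2000 + 0.25·0.2000 + 0.7·0.6000; P(aggressive) ≈ 0.2769, P(balanced) ≈ 0.0769, P(conservative) ≈ 0.6462
After 'raise': normaliser = 0.9·0.2769 + 0.25·0.0769 + 0.7·0.6462; P(aggressive) ≈ 0.3458, P(balanced) ≈ 0.0267, P(conservative) ≈ 0.6275
After 'raise': normaliser = 0.9·0.3458 + 0.25·0.0267 + 0.7·0.6275; P(aggressive) ≈ 0.4110, P(balanced) ≈ 0.0088, P(conservative) ≈ 0.5802
After 'fold-or-call': normaliser = 0.1·0.4110 + 0.75·0.0088 + 0.3·0.5802; P(aggressive) ≈ 0.1853, P(balanced) ≈ 0.0298, P(conservative) ≈ 0.7849
After 'raise': normaliser = 0.9·0.1853 + 0.25·0.0298 + 0.7·0.7849; P(aggressive) ≈ 0.2305, P(balanced) ≈ 0.0103, P(conservative) ≈ 0.7592

0.759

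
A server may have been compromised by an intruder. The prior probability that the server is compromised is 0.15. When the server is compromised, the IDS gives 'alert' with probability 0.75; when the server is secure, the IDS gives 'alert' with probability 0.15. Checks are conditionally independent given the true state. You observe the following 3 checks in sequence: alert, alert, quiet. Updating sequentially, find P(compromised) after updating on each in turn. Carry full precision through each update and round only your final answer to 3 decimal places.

After 'alert': P(compromised) = 0.75·0.1500 / (0.75·0.1500 + 0.15·0.8500) ≈ 0.4688
After 'alert': P(compromised) = 0.75·0.4688 / (0.75·0.4688 + 0.15·0.5312) ≈ 0.8152
After 'quiet': P(compromised) = 0.25·0.8152 / (0.25·0.8152 + 0.85·0.1848) ≈ 0.5648

0.565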